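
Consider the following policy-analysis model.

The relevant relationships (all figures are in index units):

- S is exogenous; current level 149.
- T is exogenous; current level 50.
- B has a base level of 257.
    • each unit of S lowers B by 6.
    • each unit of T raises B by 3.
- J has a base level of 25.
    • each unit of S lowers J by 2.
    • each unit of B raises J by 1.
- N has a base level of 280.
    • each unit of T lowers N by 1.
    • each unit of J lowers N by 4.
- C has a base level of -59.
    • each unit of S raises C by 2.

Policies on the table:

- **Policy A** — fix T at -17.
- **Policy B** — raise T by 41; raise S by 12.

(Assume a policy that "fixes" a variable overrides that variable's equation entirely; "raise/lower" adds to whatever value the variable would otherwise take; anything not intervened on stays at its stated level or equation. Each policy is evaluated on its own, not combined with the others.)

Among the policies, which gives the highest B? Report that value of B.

-436

Policy A (T := -17):
  S = 149
  T = -17
  B = 257 − 6·149 + 3·(-17) = -688
Policy B (T + 41, S + 12):
  S = 149 + 12 = 161
  T = 50 + 41 = 91
  B = 257 − 6·161 + 3·91 = -436
Comparing — Policy A: B=-688, Policy B: B=-436. Highest is -436 (Policy B).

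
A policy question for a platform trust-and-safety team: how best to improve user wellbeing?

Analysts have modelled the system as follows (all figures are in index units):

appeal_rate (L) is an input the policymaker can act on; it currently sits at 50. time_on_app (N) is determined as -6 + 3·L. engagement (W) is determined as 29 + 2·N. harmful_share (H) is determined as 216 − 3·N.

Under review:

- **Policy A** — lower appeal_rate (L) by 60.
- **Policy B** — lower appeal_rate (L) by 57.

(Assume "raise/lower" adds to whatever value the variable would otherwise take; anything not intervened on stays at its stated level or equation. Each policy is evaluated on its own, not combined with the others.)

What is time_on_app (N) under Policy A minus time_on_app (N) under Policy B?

Policy A (L − 60):
  L = 50 − 60 = -10
  N = -6 + 3·(-10) = -36
Policy B (L − 57):
  L = 50 − 57 = -7
  N = -6 + 3·(-7) = -27
N: -36 − (-27) = -9

-9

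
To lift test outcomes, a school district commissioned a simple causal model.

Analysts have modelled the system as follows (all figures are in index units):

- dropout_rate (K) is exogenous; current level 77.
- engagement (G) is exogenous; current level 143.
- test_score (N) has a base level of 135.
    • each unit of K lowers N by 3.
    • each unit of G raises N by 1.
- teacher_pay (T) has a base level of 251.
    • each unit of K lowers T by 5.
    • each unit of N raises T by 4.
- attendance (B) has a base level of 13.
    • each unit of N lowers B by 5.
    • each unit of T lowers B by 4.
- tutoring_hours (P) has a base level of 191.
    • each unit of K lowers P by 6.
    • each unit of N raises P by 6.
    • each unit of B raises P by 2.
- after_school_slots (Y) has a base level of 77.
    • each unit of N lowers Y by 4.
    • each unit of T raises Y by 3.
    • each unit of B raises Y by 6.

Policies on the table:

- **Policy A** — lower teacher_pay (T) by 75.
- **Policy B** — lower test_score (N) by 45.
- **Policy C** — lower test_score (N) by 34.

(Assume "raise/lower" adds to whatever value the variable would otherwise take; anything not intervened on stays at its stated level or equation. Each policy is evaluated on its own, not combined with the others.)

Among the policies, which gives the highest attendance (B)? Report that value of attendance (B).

507

Policy A (T − 75):
  K = 77
  G = 143
  N = 135 − 3·77 + 143 = 47
  T = 251 − 5·77 + 4·47 (−75 from intervention) = -21
  B = 13 − 5·47 − 4·(-21) = -138
Policy B (N − 45):
  K = 77
  G = 143
  N = 135 − 3·77 + 143 (−45 from intervention) = 2
  T = 251 − 5·77 + 4·2 = -126
  B = 13 − 5·2 − 4·(-126) = 507
Policy C (N − 34):
  K = 77
  G = 143
  N = 135 − 3·77 + 143 (−34 from intervention) = 13
  T = 251 − 5·77 + 4·13 = -82
  B = 13 − 5·13 − 4·(-82) = 276
Comparing — Policy A: B=-138, Policy B: B=507, Policy C: B=276. Highest is 507 (Policy B).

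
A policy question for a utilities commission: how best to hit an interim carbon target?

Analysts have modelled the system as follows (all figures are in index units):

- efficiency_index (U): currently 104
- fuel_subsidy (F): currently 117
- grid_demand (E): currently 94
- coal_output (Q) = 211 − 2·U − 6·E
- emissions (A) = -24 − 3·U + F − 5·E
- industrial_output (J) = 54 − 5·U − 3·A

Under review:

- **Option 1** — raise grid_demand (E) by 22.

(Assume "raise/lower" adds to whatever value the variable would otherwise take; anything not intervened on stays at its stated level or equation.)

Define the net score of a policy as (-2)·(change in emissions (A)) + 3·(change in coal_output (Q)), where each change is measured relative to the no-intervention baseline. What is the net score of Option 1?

Baseline:
  U = 104
  F = 117
  E = 94
  Q = 211 − 2·104 − 6·94 = -561
  A = -24 − 3·104 + 117 − 5·94 = -689
Option 1 (E + 22):
  U = 104
  F = 117
  E = 94 + 22 = 116
  Q = 211 − 2·104 − 6·116 = -693
  A = -24 − 3·104 + 117 − 5·116 = -799
ΔA = -799 − (-689) = -110; ΔQ = -693 − (-561) = -132
Score = (-2)·(-110) + 3·(-132) = -176

-176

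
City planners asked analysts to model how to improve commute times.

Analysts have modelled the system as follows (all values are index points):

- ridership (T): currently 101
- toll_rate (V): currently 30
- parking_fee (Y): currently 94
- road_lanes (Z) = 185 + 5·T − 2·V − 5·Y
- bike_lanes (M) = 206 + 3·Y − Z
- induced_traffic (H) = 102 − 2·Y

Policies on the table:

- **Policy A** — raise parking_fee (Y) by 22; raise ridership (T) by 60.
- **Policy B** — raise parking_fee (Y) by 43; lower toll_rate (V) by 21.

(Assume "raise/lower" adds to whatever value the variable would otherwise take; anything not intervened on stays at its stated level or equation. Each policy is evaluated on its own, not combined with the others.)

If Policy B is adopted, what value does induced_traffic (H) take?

-172

Policy B (Y + 43, V − 21):
  Y = 94 + 43 = 137
  H = 102 − 2·137 = -172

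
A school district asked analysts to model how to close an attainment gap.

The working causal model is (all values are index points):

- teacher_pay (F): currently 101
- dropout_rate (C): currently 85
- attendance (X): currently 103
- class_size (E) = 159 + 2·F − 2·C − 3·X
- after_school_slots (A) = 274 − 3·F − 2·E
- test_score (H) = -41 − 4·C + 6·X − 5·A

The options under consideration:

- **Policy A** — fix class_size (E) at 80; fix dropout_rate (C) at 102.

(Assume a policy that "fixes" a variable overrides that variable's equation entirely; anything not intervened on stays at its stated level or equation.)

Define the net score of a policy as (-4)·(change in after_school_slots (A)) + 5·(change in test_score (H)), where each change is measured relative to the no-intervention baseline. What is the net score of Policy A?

Baseline:
  F = 101
  C = 85
  X = 103
  E = 159 + 2·101 − 2·85 − 3·103 = -118
  A = 274 − 3·101 − 2·(-118) = 207
  H = -41 − 4·85 + 6·103 − 5·207 = -798
Policy A (E := 80, C := 102):
  F = 101
  C = 102
  X = 103
  E = 80
  A = 274 − 3·101 − 2·80 = -189
  H = -41 − 4·102 + 6·103 − 5·(-189) = 1114
ΔA = -189 − 207 = -396; ΔH = 1114 − (-798) = 1912
Score = (-4)·(-396) + 5·1912 = 11144

11144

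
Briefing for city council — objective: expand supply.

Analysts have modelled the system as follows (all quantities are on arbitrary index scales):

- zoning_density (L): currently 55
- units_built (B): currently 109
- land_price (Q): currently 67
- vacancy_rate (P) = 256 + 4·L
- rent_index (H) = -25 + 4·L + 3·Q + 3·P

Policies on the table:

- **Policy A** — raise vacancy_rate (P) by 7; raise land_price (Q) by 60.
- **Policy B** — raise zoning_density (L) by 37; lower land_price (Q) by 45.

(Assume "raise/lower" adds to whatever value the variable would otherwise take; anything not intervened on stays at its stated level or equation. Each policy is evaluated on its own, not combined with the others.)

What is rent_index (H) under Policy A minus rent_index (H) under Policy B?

Policy A (P + 7, Q + 60):
  L = 55
  Q = 67 + 60 = 127
  P = 256 + 4·55 (+7 from intervention) = 483
  H = -25 + 4·55 + 3·127 + 3·483 = 2025
Policy B (L + 37, Q − 45):
  L = 55 + 37 = 92
  Q = 67 − 45 = 22
  P = 256 + 4·92 = 624
  H = -25 + 4·92 + 3·22 + 3·624 = 2281
H: 2025 − 2281 = -256

-256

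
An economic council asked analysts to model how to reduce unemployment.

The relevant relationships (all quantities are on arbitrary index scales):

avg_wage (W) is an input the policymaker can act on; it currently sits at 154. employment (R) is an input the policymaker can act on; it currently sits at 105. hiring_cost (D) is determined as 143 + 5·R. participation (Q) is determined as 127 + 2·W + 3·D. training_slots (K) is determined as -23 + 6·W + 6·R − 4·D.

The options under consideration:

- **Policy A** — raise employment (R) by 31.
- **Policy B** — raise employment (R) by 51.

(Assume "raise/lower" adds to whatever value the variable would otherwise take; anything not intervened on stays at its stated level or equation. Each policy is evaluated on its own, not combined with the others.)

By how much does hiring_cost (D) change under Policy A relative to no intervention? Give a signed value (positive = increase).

155

Baseline:
  R = 105
  D = 143 + 5·105 = 668
Policy A (R + 31):
  R = 105 + 31 = 136
  D = 143 + 5·136 = 823
Change in D: 823 − 668 = 155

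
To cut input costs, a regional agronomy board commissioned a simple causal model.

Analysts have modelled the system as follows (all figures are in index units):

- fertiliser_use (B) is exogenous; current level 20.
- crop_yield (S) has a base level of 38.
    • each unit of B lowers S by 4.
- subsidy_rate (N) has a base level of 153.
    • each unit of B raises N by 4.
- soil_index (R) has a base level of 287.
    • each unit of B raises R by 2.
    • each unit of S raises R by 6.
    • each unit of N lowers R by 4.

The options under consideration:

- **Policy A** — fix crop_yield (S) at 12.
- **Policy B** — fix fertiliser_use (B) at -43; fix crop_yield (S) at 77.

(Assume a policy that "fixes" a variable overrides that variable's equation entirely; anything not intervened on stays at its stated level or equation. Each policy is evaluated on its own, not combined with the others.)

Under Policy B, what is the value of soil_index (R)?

739

Policy B (B := -43, S := 77):
  B = -43
  S = 77
  N = 153 + 4·(-43) = -19
  R = 287 + 2·(-43) + 6·77 − 4·(-19) = 739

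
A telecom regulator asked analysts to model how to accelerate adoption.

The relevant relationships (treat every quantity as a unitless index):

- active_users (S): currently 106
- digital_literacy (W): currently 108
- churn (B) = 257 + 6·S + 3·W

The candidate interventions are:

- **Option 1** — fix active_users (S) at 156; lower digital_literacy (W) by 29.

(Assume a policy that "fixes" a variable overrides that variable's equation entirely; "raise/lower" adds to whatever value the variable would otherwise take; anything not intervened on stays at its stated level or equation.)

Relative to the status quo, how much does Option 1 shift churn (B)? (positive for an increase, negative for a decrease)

213

Baseline:
  S = 106
  W = 108
  B = 257 + 6·106 + 3·108 = 1217
Option 1 (S := 156, W − 29):
  S = 156
  W = 108 − 29 = 79
  B = 257 + 6·156 + 3·79 = 1430
Change in B: 1430 − 1217 = 213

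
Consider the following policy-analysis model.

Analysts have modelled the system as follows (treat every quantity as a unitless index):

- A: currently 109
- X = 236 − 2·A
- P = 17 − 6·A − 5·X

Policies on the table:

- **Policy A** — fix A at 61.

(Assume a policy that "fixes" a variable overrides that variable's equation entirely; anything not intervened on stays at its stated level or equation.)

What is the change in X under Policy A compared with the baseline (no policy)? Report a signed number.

Baseline:
  A = 109
  X = 236 − 2·109 = 18
Policy A (A := 61):
  A = 61
  X = 236 − 2·61 = 114
Change in X: 114 − 18 = 96

96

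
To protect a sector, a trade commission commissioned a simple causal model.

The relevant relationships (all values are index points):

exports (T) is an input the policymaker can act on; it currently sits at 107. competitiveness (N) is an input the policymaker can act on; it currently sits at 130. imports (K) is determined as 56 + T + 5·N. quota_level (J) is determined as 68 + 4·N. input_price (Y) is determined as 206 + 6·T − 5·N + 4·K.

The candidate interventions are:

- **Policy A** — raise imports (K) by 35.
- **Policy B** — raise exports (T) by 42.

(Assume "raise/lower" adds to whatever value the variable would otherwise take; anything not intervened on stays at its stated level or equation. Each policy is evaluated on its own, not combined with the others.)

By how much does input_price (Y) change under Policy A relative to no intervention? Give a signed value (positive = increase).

140

Baseline:
  T = 107
  N = 130
  K = 56 + 107 + 5·130 = 813
  Y = 206 + 6·107 − 5·130 + 4·813 = 3450
Policy A (K + 35):
  T = 107
  N = 130
  K = 56 + 107 + 5·130 (+35 from intervention) = 848
  Y = 206 + 6·107 − 5·130 + 4·848 = 3590
Change in Y: 3590 − 3450 = 140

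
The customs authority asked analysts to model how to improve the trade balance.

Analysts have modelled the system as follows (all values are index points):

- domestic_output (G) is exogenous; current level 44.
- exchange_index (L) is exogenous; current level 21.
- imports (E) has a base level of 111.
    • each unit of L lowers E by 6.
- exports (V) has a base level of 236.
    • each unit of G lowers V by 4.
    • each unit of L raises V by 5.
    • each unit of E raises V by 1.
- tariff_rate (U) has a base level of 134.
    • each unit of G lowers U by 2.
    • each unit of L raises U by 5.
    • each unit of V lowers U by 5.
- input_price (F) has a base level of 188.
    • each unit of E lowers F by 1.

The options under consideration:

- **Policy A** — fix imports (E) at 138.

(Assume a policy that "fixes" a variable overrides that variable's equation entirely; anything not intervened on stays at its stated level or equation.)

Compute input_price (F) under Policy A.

Policy A (E := 138):
  L = 21
  E = 138
  F = 188 − 138 = 50

50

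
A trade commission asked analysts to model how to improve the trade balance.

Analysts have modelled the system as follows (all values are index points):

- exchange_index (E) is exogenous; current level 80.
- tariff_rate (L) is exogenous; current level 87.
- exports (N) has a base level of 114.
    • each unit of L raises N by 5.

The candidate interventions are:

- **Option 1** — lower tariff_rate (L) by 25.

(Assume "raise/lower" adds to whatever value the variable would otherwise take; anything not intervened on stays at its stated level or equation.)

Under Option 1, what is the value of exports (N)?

424

Option 1 (L − 25):
  L = 87 − 25 = 62
  N = 114 + 5·62 = 424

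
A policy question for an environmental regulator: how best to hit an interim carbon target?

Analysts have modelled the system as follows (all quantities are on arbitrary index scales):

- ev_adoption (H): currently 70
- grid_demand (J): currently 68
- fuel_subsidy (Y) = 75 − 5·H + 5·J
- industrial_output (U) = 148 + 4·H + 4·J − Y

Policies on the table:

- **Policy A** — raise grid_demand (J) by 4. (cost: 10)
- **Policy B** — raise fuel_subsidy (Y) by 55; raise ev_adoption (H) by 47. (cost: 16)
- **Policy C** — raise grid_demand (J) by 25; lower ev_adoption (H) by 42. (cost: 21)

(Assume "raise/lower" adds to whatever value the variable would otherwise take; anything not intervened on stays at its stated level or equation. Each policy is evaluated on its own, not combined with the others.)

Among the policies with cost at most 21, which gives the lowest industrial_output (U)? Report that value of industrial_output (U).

Policy A (J + 4):
  H = 70
  J = 68 + 4 = 72
  Y = 75 − 5·70 + 5·72 = 85
  U = 148 + 4·70 + 4·72 − 85 = 631
Policy B (Y + 55, H + 47):
  H = 70 + 47 = 117
  J = 68
  Y = 75 − 5·117 + 5·68 (+55 from intervention) = -115
  U = 148 + 4·117 + 4·68 − (-115) = 1003
Policy C (J + 25, H − 42):
  H = 70 − 42 = 28
  J = 68 + 25 = 93
  Y = 75 − 5·28 + 5·93 = 400
  U = 148 + 4·28 + 4·93 − 400 = 232
Comparing — Policy A: U=631, Policy B: U=1003, Policy C: U=232. Lowest is 232 (Policy C).

232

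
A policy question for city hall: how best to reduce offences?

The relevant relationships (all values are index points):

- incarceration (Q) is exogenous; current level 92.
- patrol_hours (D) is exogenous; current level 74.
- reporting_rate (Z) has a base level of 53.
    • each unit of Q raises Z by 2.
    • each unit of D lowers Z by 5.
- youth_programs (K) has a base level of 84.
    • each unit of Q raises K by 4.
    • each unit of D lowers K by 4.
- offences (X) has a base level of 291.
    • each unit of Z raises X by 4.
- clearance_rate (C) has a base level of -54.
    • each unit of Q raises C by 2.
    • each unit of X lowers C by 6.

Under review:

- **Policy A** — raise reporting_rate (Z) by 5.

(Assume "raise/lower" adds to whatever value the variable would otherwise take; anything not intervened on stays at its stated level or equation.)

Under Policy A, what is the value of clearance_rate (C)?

1456

Policy A (Z + 5):
  Q = 92
  D = 74
  Z = 53 + 2·92 − 5·74 (+5 from intervention) = -128
  X = 291 + 4·(-128) = -221
  C = -54 + 2·92 − 6·(-221) = 1456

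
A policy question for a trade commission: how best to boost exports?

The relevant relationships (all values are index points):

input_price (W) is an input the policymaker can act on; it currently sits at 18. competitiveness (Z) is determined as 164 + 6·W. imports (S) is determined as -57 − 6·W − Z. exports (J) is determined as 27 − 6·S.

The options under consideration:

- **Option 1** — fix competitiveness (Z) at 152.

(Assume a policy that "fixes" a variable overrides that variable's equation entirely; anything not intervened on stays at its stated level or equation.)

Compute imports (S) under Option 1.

Option 1 (Z := 152):
  W = 18
  Z = 152
  S = -57 − 6·18 − 152 = -317

-317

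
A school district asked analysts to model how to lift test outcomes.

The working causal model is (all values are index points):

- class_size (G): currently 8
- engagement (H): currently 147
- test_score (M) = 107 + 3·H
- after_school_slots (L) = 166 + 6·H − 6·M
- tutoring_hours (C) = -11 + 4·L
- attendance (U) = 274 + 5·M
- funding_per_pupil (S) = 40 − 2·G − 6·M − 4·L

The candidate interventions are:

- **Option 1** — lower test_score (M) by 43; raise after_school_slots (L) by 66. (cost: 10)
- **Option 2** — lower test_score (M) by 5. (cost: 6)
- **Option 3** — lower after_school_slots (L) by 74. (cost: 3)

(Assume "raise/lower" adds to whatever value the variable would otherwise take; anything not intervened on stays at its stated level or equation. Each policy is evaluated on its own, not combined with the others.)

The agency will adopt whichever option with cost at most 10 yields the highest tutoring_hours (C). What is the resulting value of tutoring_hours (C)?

Option 1 (M − 43, L + 66):
  H = 147
  M = 107 + 3·147 (−43 from intervention) = 505
  L = 166 + 6·147 − 6·505 (+66 from intervention) = -1916
  C = -11 + 4·(-1916) = -7675
Option 2 (M − 5):
  H = 147
  M = 107 + 3·147 (−5 from intervention) = 543
  L = 166 + 6·147 − 6·543 = -2210
  C = -11 + 4·(-2210) = -8851
Option 3 (L − 74):
  H = 147
  M = 107 + 3·147 = 548
  L = 166 + 6·147 − 6·548 (−74 from intervention) = -2314
  C = -11 + 4·(-2314) = -9267
Comparing — Option 1: C=-7675, Option 2: C=-8851, Option 3: C=-9267. Highest is -7675 (Option 1).

-7675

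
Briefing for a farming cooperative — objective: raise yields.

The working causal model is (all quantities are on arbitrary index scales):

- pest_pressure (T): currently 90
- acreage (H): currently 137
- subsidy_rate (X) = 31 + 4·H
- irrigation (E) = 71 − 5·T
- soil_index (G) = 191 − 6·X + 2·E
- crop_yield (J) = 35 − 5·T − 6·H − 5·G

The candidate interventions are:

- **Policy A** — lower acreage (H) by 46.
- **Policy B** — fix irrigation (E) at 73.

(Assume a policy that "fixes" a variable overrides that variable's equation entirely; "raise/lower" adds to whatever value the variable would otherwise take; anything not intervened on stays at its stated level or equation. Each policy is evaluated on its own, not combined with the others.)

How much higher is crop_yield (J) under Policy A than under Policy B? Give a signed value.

Policy A (H − 46):
  T = 90
  H = 137 − 46 = 91
  X = 31 + 4·91 = 395
  E = 71 − 5·90 = -379
  G = 191 − 6·395 + 2·(-379) = -2937
  J = 35 − 5·90 − 6·91 − 5·(-2937) = 13724
Policy B (E := 73):
  T = 90
  H = 137
  X = 31 + 4·137 = 579
  E = 73
  G = 191 − 6·579 + 2·73 = -3137
  J = 35 − 5·90 − 6·137 − 5·(-3137) = 14448
J: 13724 − 14448 = -724

-724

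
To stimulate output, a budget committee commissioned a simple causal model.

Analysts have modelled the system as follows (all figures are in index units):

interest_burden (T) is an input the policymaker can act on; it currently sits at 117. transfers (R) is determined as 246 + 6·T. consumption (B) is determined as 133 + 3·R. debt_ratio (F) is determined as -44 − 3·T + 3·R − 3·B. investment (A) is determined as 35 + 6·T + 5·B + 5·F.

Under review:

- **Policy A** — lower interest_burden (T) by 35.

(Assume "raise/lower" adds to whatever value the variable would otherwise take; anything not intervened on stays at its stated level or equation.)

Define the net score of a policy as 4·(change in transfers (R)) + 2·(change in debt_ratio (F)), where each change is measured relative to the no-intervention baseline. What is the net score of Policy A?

Baseline:
  T = 117
  R = 246 + 6·117 = 948
  B = 133 + 3·948 = 2977
  F = -44 − 3·117 + 3·948 − 3·2977 = -6482
Policy A (T − 35):
  T = 117 − 35 = 82
  R = 246 + 6·82 = 738
  B = 133 + 3·738 = 2347
  F = -44 − 3·82 + 3·738 − 3·2347 = -5117
ΔR = 738 − 948 = -210; ΔF = -5117 − (-6482) = 1365
Score = 4·(-210) + 2·1365 = 1890

1890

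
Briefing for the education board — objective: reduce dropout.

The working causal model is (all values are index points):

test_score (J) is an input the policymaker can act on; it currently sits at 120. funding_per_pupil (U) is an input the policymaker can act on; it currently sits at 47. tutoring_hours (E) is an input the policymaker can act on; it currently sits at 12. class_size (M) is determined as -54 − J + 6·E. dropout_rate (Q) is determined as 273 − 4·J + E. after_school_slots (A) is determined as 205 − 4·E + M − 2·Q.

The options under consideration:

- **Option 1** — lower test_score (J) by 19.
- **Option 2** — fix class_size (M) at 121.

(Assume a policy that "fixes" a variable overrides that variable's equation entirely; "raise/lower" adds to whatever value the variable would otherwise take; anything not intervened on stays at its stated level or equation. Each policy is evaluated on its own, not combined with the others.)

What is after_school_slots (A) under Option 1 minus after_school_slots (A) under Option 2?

Option 1 (J − 19):
  J = 120 − 19 = 101
  E = 12
  M = -54 − 101 + 6·12 = -83
  Q = 273 − 4·101 + 12 = -119
  A = 205 − 4·12 + (-83) − 2·(-119) = 312
Option 2 (M := 121):
  J = 120
  E = 12
  M = 121
  Q = 273 − 4·120 + 12 = -195
  A = 205 − 4·12 + 121 − 2·(-195) = 668
A: 312 − 668 = -356

-356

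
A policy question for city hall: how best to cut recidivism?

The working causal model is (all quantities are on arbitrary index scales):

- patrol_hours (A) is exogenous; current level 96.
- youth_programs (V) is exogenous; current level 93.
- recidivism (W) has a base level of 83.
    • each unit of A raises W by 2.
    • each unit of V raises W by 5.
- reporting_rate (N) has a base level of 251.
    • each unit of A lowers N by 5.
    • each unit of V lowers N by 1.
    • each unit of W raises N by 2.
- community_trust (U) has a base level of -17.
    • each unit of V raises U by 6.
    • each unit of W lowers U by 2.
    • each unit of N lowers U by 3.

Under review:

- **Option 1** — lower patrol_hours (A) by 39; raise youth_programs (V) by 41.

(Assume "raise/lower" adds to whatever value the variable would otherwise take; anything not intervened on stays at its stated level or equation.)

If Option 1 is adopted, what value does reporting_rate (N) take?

1566

Option 1 (A − 39, V + 41):
  A = 96 − 39 = 57
  V = 93 + 41 = 134
  W = 83 + 2·57 + 5·134 = 867
  N = 251 − 5·57 − 134 + 2·867 = 1566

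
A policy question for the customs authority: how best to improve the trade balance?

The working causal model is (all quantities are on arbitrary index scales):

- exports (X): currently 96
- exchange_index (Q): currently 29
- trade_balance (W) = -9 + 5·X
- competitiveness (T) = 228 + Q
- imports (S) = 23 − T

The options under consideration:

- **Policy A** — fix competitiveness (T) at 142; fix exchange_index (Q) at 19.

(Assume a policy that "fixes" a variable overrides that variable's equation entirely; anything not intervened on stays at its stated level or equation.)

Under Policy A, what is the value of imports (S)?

-119

Policy A (T := 142, Q := 19):
  Q = 19
  T = 142
  S = 23 − 142 = -119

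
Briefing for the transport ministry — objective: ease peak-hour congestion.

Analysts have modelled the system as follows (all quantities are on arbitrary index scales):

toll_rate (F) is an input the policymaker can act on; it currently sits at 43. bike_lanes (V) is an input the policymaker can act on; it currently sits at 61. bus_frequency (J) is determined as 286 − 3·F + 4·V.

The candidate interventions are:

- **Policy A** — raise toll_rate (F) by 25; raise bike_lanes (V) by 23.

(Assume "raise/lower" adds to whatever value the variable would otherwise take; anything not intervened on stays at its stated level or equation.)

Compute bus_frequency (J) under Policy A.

418

Policy A (F + 25, V + 23):
  F = 43 + 25 = 68
  V = 61 + 23 = 84
  J = 286 − 3·68 + 4·84 = 418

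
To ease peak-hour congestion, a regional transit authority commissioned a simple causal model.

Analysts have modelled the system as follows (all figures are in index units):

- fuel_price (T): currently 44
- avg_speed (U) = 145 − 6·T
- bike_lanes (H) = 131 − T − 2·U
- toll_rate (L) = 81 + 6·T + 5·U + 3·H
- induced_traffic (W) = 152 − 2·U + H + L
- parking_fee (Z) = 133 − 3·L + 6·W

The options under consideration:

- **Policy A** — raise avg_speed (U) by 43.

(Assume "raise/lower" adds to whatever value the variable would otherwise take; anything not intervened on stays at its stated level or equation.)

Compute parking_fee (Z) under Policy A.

5437

Policy A (U + 43):
  T = 44
  U = 145 − 6·44 (+43 from intervention) = -76
  H = 131 − 44 − 2·(-76) = 239
  L = 81 + 6·44 + 5·(-76) + 3·239 = 682
  W = 152 − 2·(-76) + 239 + 682 = 1225
  Z = 133 − 3·682 + 6·1225 = 5437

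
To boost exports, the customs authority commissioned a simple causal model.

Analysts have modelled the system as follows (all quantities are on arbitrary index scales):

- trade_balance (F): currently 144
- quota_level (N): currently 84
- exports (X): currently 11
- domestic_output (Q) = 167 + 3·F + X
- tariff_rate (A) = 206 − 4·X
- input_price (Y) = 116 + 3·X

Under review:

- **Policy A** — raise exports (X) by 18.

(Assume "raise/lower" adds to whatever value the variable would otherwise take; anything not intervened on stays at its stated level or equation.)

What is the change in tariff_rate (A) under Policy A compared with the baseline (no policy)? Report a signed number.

Baseline:
  X = 11
  A = 206 − 4·11 = 162
Policy A (X + 18):
  X = 11 + 18 = 29
  A = 206 − 4·29 = 90
Change in A: 90 − 162 = -72

-72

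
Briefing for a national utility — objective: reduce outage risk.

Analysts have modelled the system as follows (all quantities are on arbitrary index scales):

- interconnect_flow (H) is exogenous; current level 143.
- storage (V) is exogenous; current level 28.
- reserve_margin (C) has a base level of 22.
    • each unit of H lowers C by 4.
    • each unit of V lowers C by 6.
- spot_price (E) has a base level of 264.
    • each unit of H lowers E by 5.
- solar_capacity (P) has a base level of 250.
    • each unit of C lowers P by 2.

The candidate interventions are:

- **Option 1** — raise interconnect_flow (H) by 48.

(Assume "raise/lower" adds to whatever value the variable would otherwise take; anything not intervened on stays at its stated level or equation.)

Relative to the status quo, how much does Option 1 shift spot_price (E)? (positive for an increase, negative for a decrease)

-240

Baseline:
  H = 143
  E = 264 − 5·143 = -451
Option 1 (H + 48):
  H = 143 + 48 = 191
  E = 264 − 5·191 = -691
Change in E: -691 − (-451) = -240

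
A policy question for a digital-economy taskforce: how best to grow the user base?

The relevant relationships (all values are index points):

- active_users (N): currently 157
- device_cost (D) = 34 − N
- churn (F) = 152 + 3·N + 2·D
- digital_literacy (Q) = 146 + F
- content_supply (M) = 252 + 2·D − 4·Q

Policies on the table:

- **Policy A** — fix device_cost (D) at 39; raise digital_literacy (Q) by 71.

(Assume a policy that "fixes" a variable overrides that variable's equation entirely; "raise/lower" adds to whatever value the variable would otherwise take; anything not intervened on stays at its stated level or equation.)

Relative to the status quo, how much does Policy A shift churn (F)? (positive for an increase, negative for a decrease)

324

Baseline:
  N = 157
  D = 34 − 157 = -123
  F = 152 + 3·157 + 2·(-123) = 377
Policy A (D := 39, Q + 71):
  N = 157
  D = 39
  F = 152 + 3·157 + 2·39 = 701
Change in F: 701 − 377 = 324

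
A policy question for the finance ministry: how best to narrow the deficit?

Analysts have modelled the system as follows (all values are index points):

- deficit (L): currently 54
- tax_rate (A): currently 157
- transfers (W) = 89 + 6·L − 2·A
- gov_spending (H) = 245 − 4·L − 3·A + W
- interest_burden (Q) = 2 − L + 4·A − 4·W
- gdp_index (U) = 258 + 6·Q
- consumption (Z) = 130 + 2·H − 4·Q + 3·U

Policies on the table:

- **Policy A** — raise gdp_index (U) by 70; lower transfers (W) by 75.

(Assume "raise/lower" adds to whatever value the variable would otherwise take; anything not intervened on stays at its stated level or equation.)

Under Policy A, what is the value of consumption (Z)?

Policy A (U + 70, W − 75):
  L = 54
  A = 157
  W = 89 + 6·54 − 2·157 (−75 from intervention) = 24
  H = 245 − 4·54 − 3·157 + 24 = -418
  Q = 2 − 54 + 4·157 − 4·24 = 480
  U = 258 + 6·480 (+70 from intervention) = 3208
  Z = 130 + 2·(-418) − 4·480 + 3·3208 = 6998

6998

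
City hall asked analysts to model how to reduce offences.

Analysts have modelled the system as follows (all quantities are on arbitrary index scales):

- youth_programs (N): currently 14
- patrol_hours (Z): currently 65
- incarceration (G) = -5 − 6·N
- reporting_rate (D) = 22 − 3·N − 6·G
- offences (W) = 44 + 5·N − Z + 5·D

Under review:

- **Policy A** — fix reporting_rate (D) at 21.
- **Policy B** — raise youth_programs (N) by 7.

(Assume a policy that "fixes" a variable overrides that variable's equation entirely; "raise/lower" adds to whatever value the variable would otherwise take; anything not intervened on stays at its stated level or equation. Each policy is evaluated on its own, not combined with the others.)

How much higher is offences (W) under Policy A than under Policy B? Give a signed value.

-3655

Policy A (D := 21):
  N = 14
  Z = 65
  G = -5 − 6·14 = -89
  D = 21
  W = 44 + 5·14 − 65 + 5·21 = 154
Policy B (N + 7):
  N = 14 + 7 = 21
  Z = 65
  G = -5 − 6·21 = -131
  D = 22 − 3·21 − 6·(-131) = 745
  W = 44 + 5·21 − 65 + 5·745 = 3809
W: 154 − 3809 = -3655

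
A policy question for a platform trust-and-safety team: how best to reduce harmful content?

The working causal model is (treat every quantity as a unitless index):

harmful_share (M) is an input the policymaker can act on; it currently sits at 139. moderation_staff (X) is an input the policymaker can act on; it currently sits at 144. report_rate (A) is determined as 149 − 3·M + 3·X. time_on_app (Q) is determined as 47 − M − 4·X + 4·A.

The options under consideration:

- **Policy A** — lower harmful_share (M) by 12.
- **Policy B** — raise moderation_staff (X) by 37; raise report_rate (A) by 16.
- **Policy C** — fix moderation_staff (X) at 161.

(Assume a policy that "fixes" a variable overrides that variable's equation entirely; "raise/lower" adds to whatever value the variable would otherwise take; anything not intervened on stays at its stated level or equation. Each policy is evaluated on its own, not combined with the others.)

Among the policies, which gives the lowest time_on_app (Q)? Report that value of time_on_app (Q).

124

Policy A (M − 12):
  M = 139 − 12 = 127
  X = 144
  A = 149 − 3·127 + 3·144 = 200
  Q = 47 − 127 − 4·144 + 4·200 = 144
Policy B (X + 37, A + 16):
  M = 139
  X = 144 + 37 = 181
  A = 149 − 3·139 + 3·181 (+16 from intervention) = 291
  Q = 47 − 139 − 4·181 + 4·291 = 348
Policy C (X := 161):
  M = 139
  X = 161
  A = 149 − 3·139 + 3·161 = 215
  Q = 47 − 139 − 4·161 + 4·215 = 124
Comparing — Policy A: Q=144, Policy B: Q=348, Policy C: Q=124. Lowest is 124 (Policy C).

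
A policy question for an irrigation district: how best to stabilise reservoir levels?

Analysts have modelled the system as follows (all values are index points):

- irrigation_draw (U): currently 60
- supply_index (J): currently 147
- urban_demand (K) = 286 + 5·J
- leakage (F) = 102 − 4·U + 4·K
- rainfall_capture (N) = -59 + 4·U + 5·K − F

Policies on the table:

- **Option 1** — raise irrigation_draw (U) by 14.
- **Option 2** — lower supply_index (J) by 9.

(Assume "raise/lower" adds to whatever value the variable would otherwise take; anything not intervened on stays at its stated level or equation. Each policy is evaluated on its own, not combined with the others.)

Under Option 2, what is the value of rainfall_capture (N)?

Option 2 (J − 9):
  U = 60
  J = 147 − 9 = 138
  K = 286 + 5·138 = 976
  F = 102 − 4·60 + 4·976 = 3766
  N = -59 + 4·60 + 5·976 − 3766 = 1295

1295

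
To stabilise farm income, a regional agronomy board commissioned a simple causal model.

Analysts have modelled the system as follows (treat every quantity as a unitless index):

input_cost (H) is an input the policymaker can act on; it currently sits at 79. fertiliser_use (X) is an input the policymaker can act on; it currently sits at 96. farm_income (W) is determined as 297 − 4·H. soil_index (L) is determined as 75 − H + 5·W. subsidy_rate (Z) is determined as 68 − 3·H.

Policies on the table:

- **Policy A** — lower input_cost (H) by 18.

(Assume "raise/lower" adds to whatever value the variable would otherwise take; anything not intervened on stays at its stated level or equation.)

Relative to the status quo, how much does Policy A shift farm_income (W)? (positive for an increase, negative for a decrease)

Baseline:
  H = 79
  W = 297 − 4·79 = -19
Policy A (H − 18):
  H = 79 − 18 = 61
  W = 297 − 4·61 = 53
Change in W: 53 − (-19) = 72

72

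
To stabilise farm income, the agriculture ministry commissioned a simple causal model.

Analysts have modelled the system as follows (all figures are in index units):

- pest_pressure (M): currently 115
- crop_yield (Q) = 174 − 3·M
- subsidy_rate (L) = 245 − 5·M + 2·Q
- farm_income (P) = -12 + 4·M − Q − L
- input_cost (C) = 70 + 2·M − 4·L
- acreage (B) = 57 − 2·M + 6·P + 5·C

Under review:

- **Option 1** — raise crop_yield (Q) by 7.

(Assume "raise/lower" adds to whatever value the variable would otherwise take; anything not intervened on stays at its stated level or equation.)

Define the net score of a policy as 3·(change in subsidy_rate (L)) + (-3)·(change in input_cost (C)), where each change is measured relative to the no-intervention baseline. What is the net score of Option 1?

Baseline:
  M = 115
  Q = 174 − 3·115 = -171
  L = 245 − 5·115 + 2·(-171) = -672
  C = 70 + 2·115 − 4·(-672) = 2988
Option 1 (Q + 7):
  M = 115
  Q = 174 − 3·115 (+7 from intervention) = -164
  L = 245 − 5·115 + 2·(-164) = -658
  C = 70 + 2·115 − 4·(-658) = 2932
ΔL = -658 − (-672) = 14; ΔC = 2932 − 2988 = -56
Score = 3·14 + (-3)·(-56) = 210

210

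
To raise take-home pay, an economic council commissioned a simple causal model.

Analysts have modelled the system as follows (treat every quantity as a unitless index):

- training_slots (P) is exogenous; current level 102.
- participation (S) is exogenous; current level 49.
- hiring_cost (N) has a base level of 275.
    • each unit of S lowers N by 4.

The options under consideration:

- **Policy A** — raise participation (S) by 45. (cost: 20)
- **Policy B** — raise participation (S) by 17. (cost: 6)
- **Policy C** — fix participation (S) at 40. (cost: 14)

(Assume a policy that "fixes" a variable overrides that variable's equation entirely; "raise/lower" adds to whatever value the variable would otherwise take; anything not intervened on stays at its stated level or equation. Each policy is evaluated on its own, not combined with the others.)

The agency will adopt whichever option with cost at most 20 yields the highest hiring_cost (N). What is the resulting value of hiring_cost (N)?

115

Policy A (S + 45):
  S = 49 + 45 = 94
  N = 275 − 4·94 = -101
Policy B (S + 17):
  S = 49 + 17 = 66
  N = 275 − 4·66 = 11
Policy C (S := 40):
  S = 40
  N = 275 − 4·40 = 115
Comparing — Policy A: N=-101, Policy B: N=11, Policy C: N=115. Highest is 115 (Policy C).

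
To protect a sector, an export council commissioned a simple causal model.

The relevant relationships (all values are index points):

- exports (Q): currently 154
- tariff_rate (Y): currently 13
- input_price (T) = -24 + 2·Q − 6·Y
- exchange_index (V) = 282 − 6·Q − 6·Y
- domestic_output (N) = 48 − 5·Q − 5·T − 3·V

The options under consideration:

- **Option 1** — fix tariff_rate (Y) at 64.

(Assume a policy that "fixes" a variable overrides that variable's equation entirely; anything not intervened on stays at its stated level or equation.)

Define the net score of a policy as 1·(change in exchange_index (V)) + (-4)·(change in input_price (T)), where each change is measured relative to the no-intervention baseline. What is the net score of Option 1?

Baseline:
  Q = 154
  Y = 13
  T = -24 + 2·154 − 6·13 = 206
  V = 282 − 6·154 − 6·13 = -720
Option 1 (Y := 64):
  Q = 154
  Y = 64
  T = -24 + 2·154 − 6·64 = -100
  V = 282 − 6·154 − 6·64 = -1026
ΔV = -1026 − (-720) = -306; ΔT = -100 − 206 = -306
Score = 1·(-306) + (-4)·(-306) = 918

918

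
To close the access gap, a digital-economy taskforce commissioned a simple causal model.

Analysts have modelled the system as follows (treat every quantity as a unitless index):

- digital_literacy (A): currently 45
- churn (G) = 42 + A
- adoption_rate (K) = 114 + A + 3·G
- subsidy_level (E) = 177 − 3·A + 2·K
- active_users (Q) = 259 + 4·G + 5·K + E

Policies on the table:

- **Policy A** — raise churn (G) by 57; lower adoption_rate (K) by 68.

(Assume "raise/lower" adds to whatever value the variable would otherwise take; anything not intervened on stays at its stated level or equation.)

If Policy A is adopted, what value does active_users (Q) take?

Policy A (G + 57, K − 68):
  A = 45
  G = 42 + 45 (+57 from intervention) = 144
  K = 114 + 45 + 3·144 (−68 from intervention) = 523
  E = 177 − 3·45 + 2·523 = 1088
  Q = 259 + 4·144 + 5·523 + 1088 = 4538

4538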